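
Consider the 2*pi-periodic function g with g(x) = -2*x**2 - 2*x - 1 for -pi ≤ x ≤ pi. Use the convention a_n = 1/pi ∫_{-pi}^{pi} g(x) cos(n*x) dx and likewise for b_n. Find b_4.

b_4 = 1/pi ∫_{-pi}^{pi} g(x) sin(4*x) dx.
Integrating by parts twice (tabular method), an antiderivative of (-2*x**2 - 2*x - 1) sin(4*x) is x**2*cos(4*x)/2 - x*sin(4*x)/4 + x*cos(4*x)/2 - sin(4*x)/8 + 3*cos(4*x)/16; evaluating from -pi to pi: ∫_{-pi}^{pi} (-2*x**2 - 2*x - 1) sin(4*x) dx = (3/16 + pi/2 + pi**2/2) - (-pi/2 + 3/16 + pi**2/2) = pi.
Hence b_4 = (1/pi)·(pi) = 1.

1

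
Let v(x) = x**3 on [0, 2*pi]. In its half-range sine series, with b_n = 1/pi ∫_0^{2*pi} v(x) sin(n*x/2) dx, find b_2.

b_2 = 1/pi ∫_0^{2*pi} (x**3) sin(x) dx.
Integrating by parts three times (tabular method), an antiderivative of (x**3) sin(x) is -x**3*cos(x) + 3*x**2*sin(x) + 6*x*cos(x) - 6*sin(x); evaluating from 0 to 2*pi: ∫_{0}^{2*pi} (x**3) sin(x) dx = (-8*pi**3 + 12*pi) - (0) = -8*pi**3 + 12*pi.
Hence b_2 = (1/pi)·(-8*pi**3 + 12*pi) = 12 - 8*pi**2.

12 - 8*pi**2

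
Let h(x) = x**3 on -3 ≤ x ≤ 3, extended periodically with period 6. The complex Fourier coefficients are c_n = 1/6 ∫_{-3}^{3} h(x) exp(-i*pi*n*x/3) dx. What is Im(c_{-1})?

-162/pi**3 + 27/pi

Since h is real-valued, Im(c_{-1}) = -1/6 ∫_{-3}^{3} h(x) sin(-pi*x/3) dx = b_{1}/2.
h is odd and sin(-pi*x/3) is odd, so the integrand is even: ∫_{-3}^{3} h(x) sin(-pi*x/3) dx = 2∫_0^{3} h(x) sin(-pi*x/3) dx.
Integrating by parts three times (tabular method), an antiderivative of (x**3) sin(-pi*x/3) is 3*x**3*cos(pi*x/3)/pi - 27*x**2*sin(pi*x/3)/pi**2 - 162*x*cos(pi*x/3)/pi**3 + 486*sin(pi*x/3)/pi**4; evaluating from 0 to 3: ∫_{0}^{3} (x**3) sin(-pi*x/3) dx = (-81/pi + 486/pi**3) - (0) = -81/pi + 486/pi**3.
So ∫_{-3}^{3} h(x) sin(-pi*x/3) dx = -162/pi + 972/pi**3.
Hence Im(c_{-1}) = (-1/6)·(-162/pi + 972/pi**3) = -162/pi**3 + 27/pi.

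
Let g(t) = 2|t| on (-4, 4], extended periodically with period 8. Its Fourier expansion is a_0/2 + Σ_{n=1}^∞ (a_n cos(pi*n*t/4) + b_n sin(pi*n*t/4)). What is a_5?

-32/(25*pi**2)

a_5 = 1/4 ∫_{-4}^{4} g(t) cos(5*pi*t/4) dt.
g is even and cos(5*pi*t/4) is even, so the integrand is even and a_5 = 1/2 ∫_0^{4} g(t) cos(5*pi*t/4) dt.
Integrating by parts (boundary term plus one more integral), an antiderivative of (2*t) cos(5*pi*t/4) is 8*t*sin(5*pi*t/4)/(5*pi) + 32*cos(5*pi*t/4)/(25*pi**2); evaluating from 0 to 4: ∫_{0}^{4} (2*t) cos(5*pi*t/4) dt = (-32/(25*pi**2)) - (32/(25*pi**2)) = -64/(25*pi**2).
Hence a_5 = (1/2)·(-64/(25*pi**2)) = -32/(25*pi**2).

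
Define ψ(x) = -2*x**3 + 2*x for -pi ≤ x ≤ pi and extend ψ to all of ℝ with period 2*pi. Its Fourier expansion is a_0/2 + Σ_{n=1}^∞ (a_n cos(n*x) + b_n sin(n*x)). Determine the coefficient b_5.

124/125 - 4*pi**2/5

b_5 = 1/pi ∫_{-pi}^{pi} ψ(x) sin(5*x) dx.
ψ is odd and sin(5*x) is odd, so the integrand is even and b_5 = 2/pi ∫_0^{pi} ψ(x) sin(5*x) dx.
Integrating by parts three times (tabular method), an antiderivative of (-2*x**3 + 2*x) sin(5*x) is 2*x**3*cos(5*x)/5 - 6*x**2*sin(5*x)/25 - 62*x*cos(5*x)/125 + 62*sin(5*x)/625; evaluating from 0 to pi: ∫_{0}^{pi} (-2*x**3 + 2*x) sin(5*x) dx = (2*pi*(31 - 25*pi**2)/125) - (0) = 2*pi*(31 - 25*pi**2)/125.
Hence b_5 = (2/pi)·(2*pi*(31 - 25*pi**2)/125) = 124/125 - 4*pi**2/5.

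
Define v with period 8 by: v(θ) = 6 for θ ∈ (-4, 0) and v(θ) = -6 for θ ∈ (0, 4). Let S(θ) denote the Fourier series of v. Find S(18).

-6

θ = 18 differs from θ = 2 by 2 full period(s), and the series is 8-periodic.
v is continuous at θ = 2 with value -6, so the series converges to -6 there.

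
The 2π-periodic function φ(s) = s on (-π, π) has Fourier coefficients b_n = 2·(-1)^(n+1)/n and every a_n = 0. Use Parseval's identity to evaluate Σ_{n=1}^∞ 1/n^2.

Parseval: Σ b_n^2 = (1/π) ∫_{-π}^{π} φ(s)^2 ds = 2*pi**2/3.
Σ b_n^2 = Σ 4/n^2, so Σ 1/n^2 = (2*pi**2/3)/4 = pi**2/6.

pi**2/6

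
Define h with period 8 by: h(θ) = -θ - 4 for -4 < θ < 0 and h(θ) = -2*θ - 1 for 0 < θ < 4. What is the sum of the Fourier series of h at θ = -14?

-5

θ = -14 differs from θ = 2 by -2 full period(s), and the series is 8-periodic.
h is continuous at θ = 2 with value -5, so the series converges to -5 there.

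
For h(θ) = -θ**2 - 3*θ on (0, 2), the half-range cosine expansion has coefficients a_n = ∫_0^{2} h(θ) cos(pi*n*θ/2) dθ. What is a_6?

a_6 = ∫_0^{2} (-θ**2 - 3*θ) cos(3*pi*θ) dθ.
Integrating by parts twice (tabular method), an antiderivative of (-θ**2 - 3*θ) cos(3*pi*θ) is -θ**2*sin(3*pi*θ)/(3*pi) - θ*sin(3*pi*θ)/pi - 2*θ*cos(3*pi*θ)/(9*pi**2) + 2*sin(3*pi*θ)/(27*pi**3) - cos(3*pi*θ)/(3*pi**2); evaluating from 0 to 2: ∫_{0}^{2} (-θ**2 - 3*θ) cos(3*pi*θ) dθ = (-7/(9*pi**2)) - (-1/(3*pi**2)) = -4/(9*pi**2).
Hence a_6 = -4/(9*pi**2).

-4/(9*pi**2)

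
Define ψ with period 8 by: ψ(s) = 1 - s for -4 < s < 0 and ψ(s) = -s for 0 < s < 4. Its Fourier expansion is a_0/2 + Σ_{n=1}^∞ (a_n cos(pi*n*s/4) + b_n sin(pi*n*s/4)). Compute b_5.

b_5 = 1/4 ∫_{-4}^{4} ψ(s) sin(5*pi*s/4) ds.
Split the integral at the breakpoints.
Integrating by parts (boundary term plus one more integral), an antiderivative of (1 - s) sin(5*pi*s/4) is 4*s*cos(5*pi*s/4)/(5*pi) - 16*sin(5*pi*s/4)/(25*pi**2) - 4*cos(5*pi*s/4)/(5*pi); evaluating from -4 to 0: ∫_{-4}^{0} (1 - s) sin(5*pi*s/4) ds = (-4/(5*pi)) - (4/pi) = -24/(5*pi).
Integrating by parts (boundary term plus one more integral), an antiderivative of (-s) sin(5*pi*s/4) is 4*s*cos(5*pi*s/4)/(5*pi) - 16*sin(5*pi*s/4)/(25*pi**2); evaluating from 0 to 4: ∫_{0}^{4} (-s) sin(5*pi*s/4) ds = (-16/(5*pi)) - (0) = -16/(5*pi).
Summing the pieces and multiplying by (1/4) gives b_5 = -2/pi.

-2/pi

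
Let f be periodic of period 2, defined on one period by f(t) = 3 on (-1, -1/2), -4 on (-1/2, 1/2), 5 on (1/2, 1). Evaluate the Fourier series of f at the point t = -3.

t = -3 differs from t = 1 by -2 full period(s), and the series is 2-periodic.
At t = 1 the one-sided limits are f(1^-) = 5 and f(1^+) = 3.
By Dirichlet's theorem the series converges to their average, [(5) + (3)]/2 = 4.

4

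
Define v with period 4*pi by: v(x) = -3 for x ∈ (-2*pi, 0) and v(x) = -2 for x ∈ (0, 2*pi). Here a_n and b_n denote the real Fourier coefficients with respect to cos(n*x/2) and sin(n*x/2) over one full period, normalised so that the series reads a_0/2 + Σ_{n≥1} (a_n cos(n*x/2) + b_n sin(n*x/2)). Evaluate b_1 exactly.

b_1 = (1/(2*pi)) ∫_{-2*pi}^{2*pi} v(x) sin(x/2) dx.
Split the integral at the breakpoints.
Directly, an antiderivative of (-3) sin(x/2) is 6*cos(x/2); evaluating from -2*pi to 0: ∫_{-2*pi}^{0} (-3) sin(x/2) dx = (6) - (-6) = 12.
Directly, an antiderivative of (-2) sin(x/2) is 4*cos(x/2); evaluating from 0 to 2*pi: ∫_{0}^{2*pi} (-2) sin(x/2) dx = (-4) - (4) = -8.
Summing the pieces and multiplying by (1/(2*pi)) gives b_1 = 2/pi.

2/pi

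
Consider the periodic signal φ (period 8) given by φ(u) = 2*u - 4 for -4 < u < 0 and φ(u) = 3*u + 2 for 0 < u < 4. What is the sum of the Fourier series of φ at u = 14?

u = 14 differs from u = -2 by 2 full period(s), and the series is 8-periodic.
φ is continuous at u = -2 with value -8, so the series converges to -8 there.

-8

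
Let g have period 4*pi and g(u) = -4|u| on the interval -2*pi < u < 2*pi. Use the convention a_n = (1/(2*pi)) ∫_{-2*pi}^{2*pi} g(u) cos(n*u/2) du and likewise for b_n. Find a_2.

0

a_2 = (1/(2*pi)) ∫_{-2*pi}^{2*pi} g(u) cos(u) du.
g is even and cos(u) is even, so the integrand is even and a_2 = 1/pi ∫_0^{2*pi} g(u) cos(u) du.
Integrating by parts (boundary term plus one more integral), an antiderivative of (-4*u) cos(u) is -4*u*sin(u) - 4*cos(u); evaluating from 0 to 2*pi: ∫_{0}^{2*pi} (-4*u) cos(u) du = (-4) - (-4) = 0.
Hence a_2 = (1/pi)·(0) = 0.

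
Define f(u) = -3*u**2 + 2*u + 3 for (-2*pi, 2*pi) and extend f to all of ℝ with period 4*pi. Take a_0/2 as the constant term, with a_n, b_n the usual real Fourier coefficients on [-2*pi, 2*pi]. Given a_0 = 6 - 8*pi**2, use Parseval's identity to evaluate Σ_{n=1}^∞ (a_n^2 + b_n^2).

32*pi**2*(5 + 12*pi**2)/15

Parseval: a_0^2/2 + Σ_{n≥1} (a_n^2+b_n^2) = (1/(2*pi)) ∫_{-2*pi}^{2*pi} f(u)^2 du = -112*pi**2/3 + 18 + 288*pi**4/5.
Subtract a_0^2/2 = 2*(3 - 4*pi**2)**2: Σ (a_n^2+b_n^2) = 32*pi**2*(5 + 12*pi**2)/15.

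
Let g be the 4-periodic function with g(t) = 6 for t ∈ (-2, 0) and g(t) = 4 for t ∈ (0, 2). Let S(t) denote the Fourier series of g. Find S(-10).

t = -10 differs from t = -2 by -2 full period(s), and the series is 4-periodic.
At t = -2 the one-sided limits are g(-2^-) = 4 and g(-2^+) = 6.
By Dirichlet's theorem the series converges to their average, [(4) + (6)]/2 = 5.

5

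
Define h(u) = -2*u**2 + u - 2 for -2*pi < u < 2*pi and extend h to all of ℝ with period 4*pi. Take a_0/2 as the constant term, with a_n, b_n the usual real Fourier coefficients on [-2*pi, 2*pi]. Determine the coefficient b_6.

-2/3

b_6 = (1/(2*pi)) ∫_{-2*pi}^{2*pi} h(u) sin(3*u) du.
Integrating by parts twice (tabular method), an antiderivative of (-2*u**2 + u - 2) sin(3*u) is 2*u**2*cos(3*u)/3 - 4*u*sin(3*u)/9 - u*cos(3*u)/3 + sin(3*u)/9 + 14*cos(3*u)/27; evaluating from -2*pi to 2*pi: ∫_{-2*pi}^{2*pi} (-2*u**2 + u - 2) sin(3*u) du = (-2*pi/3 + 14/27 + 8*pi**2/3) - (14/27 + 2*pi/3 + 8*pi**2/3) = -4*pi/3.
Hence b_6 = (1/(2*pi))·(-4*pi/3) = -2/3.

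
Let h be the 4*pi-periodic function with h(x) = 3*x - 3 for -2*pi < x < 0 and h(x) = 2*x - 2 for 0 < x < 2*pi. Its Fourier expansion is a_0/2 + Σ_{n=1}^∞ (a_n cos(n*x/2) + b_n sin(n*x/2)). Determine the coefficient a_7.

4/(49*pi)

a_7 = (1/(2*pi)) ∫_{-2*pi}^{2*pi} h(x) cos(7*x/2) dx.
Split the integral at the breakpoints.
Integrating by parts (boundary term plus one more integral), an antiderivative of (3*x - 3) cos(7*x/2) is 6*x*sin(7*x/2)/7 - 6*sin(7*x/2)/7 + 12*cos(7*x/2)/49; evaluating from -2*pi to 0: ∫_{-2*pi}^{0} (3*x - 3) cos(7*x/2) dx = (12/49) - (-12/49) = 24/49.
Integrating by parts (boundary term plus one more integral), an antiderivative of (2*x - 2) cos(7*x/2) is 4*x*sin(7*x/2)/7 - 4*sin(7*x/2)/7 + 8*cos(7*x/2)/49; evaluating from 0 to 2*pi: ∫_{0}^{2*pi} (2*x - 2) cos(7*x/2) dx = (-8/49) - (8/49) = -16/49.
Summing the pieces and multiplying by (1/(2*pi)) gives a_7 = 4/(49*pi).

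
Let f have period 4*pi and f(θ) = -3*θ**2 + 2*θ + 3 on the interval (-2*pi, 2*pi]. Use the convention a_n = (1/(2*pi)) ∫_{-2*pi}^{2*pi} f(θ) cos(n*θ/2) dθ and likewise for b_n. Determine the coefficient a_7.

a_7 = (1/(2*pi)) ∫_{-2*pi}^{2*pi} f(θ) cos(7*θ/2) dθ.
Integrating by parts twice (tabular method), an antiderivative of (-3*θ**2 + 2*θ + 3) cos(7*θ/2) is -6*θ**2*sin(7*θ/2)/7 + 4*θ*sin(7*θ/2)/7 - 24*θ*cos(7*θ/2)/49 + 342*sin(7*θ/2)/343 + 8*cos(7*θ/2)/49; evaluating from -2*pi to 2*pi: ∫_{-2*pi}^{2*pi} (-3*θ**2 + 2*θ + 3) cos(7*θ/2) dθ = (-8/49 + 48*pi/49) - (-48*pi/49 - 8/49) = 96*pi/49.
Hence a_7 = (1/(2*pi))·(96*pi/49) = 48/49.

48/49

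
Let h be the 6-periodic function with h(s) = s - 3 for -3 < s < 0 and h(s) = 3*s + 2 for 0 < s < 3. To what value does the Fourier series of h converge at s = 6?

s = 6 differs from s = 0 by 1 full period(s), and the series is 6-periodic.
At s = 0 the one-sided limits are h(0^-) = -3 and h(0^+) = 2.
By Dirichlet's theorem the series converges to their average, [(-3) + (2)]/2 = -1/2.

-1/2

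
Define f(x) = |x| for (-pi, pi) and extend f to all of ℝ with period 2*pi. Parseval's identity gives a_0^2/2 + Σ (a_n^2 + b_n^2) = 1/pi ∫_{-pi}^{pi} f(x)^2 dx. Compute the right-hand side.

2*pi**2/3

1/pi ∫_{-pi}^{pi} f(x)^2 dx = 1/pi · (2*pi**3/3) = 2*pi**2/3.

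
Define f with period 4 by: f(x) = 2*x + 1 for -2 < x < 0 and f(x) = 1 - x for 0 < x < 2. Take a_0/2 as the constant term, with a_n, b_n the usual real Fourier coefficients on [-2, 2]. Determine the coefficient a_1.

a_1 = 1/2 ∫_{-2}^{2} f(x) cos(pi*x/2) dx.
Split the integral at the breakpoints.
Integrating by parts (boundary term plus one more integral), an antiderivative of (2*x + 1) cos(pi*x/2) is 4*x*sin(pi*x/2)/pi + 2*sin(pi*x/2)/pi + 8*cos(pi*x/2)/pi**2; evaluating from -2 to 0: ∫_{-2}^{0} (2*x + 1) cos(pi*x/2) dx = (8/pi**2) - (-8/pi**2) = 16/pi**2.
Integrating by parts (boundary term plus one more integral), an antiderivative of (1 - x) cos(pi*x/2) is -2*x*sin(pi*x/2)/pi + 2*sin(pi*x/2)/pi - 4*cos(pi*x/2)/pi**2; evaluating from 0 to 2: ∫_{0}^{2} (1 - x) cos(pi*x/2) dx = (4/pi**2) - (-4/pi**2) = 8/pi**2.
Summing the pieces and multiplying by (1/2) gives a_1 = 12/pi**2.

12/pi**2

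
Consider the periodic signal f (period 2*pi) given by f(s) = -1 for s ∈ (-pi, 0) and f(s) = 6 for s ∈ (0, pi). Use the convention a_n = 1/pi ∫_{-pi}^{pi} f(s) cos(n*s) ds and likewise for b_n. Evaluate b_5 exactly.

14/(5*pi)

b_5 = 1/pi ∫_{-pi}^{pi} f(s) sin(5*s) ds.
Split the integral at the breakpoints.
Directly, an antiderivative of (-1) sin(5*s) is cos(5*s)/5; evaluating from -pi to 0: ∫_{-pi}^{0} (-1) sin(5*s) ds = (1/5) - (-1/5) = 2/5.
Directly, an antiderivative of (6) sin(5*s) is -6*cos(5*s)/5; evaluating from 0 to pi: ∫_{0}^{pi} (6) sin(5*s) ds = (6/5) - (-6/5) = 12/5.
Summing the pieces and multiplying by (1/pi) gives b_5 = 14/(5*pi).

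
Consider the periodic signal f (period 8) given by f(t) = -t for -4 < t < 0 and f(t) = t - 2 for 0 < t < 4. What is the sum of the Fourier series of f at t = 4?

At t = 4 the one-sided limits are f(4^-) = 2 and f(4^+) = 4.
By Dirichlet's theorem the series converges to their average, [(2) + (4)]/2 = 3.

3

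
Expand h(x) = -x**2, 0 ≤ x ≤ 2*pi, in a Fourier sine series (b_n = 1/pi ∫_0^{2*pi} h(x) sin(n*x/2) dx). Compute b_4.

2*pi

b_4 = 1/pi ∫_0^{2*pi} (-x**2) sin(2*x) dx.
Integrating by parts twice (tabular method), an antiderivative of (-x**2) sin(2*x) is x**2*cos(2*x)/2 - x*sin(2*x)/2 - cos(2*x)/4; evaluating from 0 to 2*pi: ∫_{0}^{2*pi} (-x**2) sin(2*x) dx = (-1/4 + 2*pi**2) - (-1/4) = 2*pi**2.
Hence b_4 = (1/pi)·(2*pi**2) = 2*pi.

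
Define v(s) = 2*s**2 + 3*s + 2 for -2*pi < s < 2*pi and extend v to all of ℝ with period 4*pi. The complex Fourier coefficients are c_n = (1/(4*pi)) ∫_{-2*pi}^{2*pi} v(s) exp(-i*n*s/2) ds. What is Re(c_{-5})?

-16/25

Since v is real-valued, Re(c_{-5}) = (1/(4*pi)) ∫_{-2*pi}^{2*pi} v(s) cos(-5*s/2) ds = a_{5}/2.
Integrating by parts twice (tabular method), an antiderivative of (2*s**2 + 3*s + 2) cos(-5*s/2) is 4*s**2*sin(5*s/2)/5 + 6*s*sin(5*s/2)/5 + 16*s*cos(5*s/2)/25 + 68*sin(5*s/2)/125 + 12*cos(5*s/2)/25; evaluating from -2*pi to 2*pi: ∫_{-2*pi}^{2*pi} (2*s**2 + 3*s + 2) cos(-5*s/2) ds = (-32*pi/25 - 12/25) - (-12/25 + 32*pi/25) = -64*pi/25.
Hence Re(c_{-5}) = (1/(4*pi))·(-64*pi/25) = -16/25.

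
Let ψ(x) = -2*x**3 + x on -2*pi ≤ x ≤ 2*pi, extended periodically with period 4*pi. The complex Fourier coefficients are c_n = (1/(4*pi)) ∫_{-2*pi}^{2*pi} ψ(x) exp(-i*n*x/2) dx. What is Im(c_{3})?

-38/9 + 16*pi**2/3

Since ψ is real-valued, Im(c_{3}) = -(1/(4*pi)) ∫_{-2*pi}^{2*pi} ψ(x) sin(3*x/2) dx = -b_{3}/2.
ψ is odd and sin(3*x/2) is odd, so the integrand is even: ∫_{-2*pi}^{2*pi} ψ(x) sin(3*x/2) dx = 2∫_0^{2*pi} ψ(x) sin(3*x/2) dx.
Integrating by parts three times (tabular method), an antiderivative of (-2*x**3 + x) sin(3*x/2) is 4*x**3*cos(3*x/2)/3 - 8*x**2*sin(3*x/2)/3 - 38*x*cos(3*x/2)/9 + 76*sin(3*x/2)/27; evaluating from 0 to 2*pi: ∫_{0}^{2*pi} (-2*x**3 + x) sin(3*x/2) dx = (4*pi*(19 - 24*pi**2)/9) - (0) = 4*pi*(19 - 24*pi**2)/9.
So ∫_{-2*pi}^{2*pi} ψ(x) sin(3*x/2) dx = 8*pi*(19 - 24*pi**2)/9.
Hence Im(c_{3}) = (-1/(4*pi))·(8*pi*(19 - 24*pi**2)/9) = -38/9 + 16*pi**2/3.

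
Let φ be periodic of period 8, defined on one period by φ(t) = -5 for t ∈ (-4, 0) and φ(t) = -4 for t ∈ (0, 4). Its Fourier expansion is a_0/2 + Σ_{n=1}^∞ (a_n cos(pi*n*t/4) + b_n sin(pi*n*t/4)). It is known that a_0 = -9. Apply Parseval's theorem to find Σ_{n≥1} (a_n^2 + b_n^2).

1/2

Parseval: a_0^2/2 + Σ_{n≥1} (a_n^2+b_n^2) = 1/4 ∫_{-4}^{4} φ(t)^2 dt = 41.
Subtract a_0^2/2 = 81/2: Σ (a_n^2+b_n^2) = 1/2.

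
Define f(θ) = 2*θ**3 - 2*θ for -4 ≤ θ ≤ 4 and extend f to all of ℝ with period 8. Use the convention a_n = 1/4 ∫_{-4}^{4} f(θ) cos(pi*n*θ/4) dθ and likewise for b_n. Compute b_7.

b_7 = 1/4 ∫_{-4}^{4} f(θ) sin(7*pi*θ/4) dθ.
f is odd and sin(7*pi*θ/4) is odd, so the integrand is even and b_7 = 1/2 ∫_0^{4} f(θ) sin(7*pi*θ/4) dθ.
Integrating by parts three times (tabular method), an antiderivative of (2*θ**3 - 2*θ) sin(7*pi*θ/4) is -8*θ**3*cos(7*pi*θ/4)/(7*pi) + 96*θ**2*sin(7*pi*θ/4)/(49*pi**2) + 768*θ*cos(7*pi*θ/4)/(343*pi**3) + 8*θ*cos(7*pi*θ/4)/(7*pi) - 32*sin(7*pi*θ/4)/(49*pi**2) - 3072*sin(7*pi*θ/4)/(2401*pi**4); evaluating from 0 to 4: ∫_{0}^{4} (2*θ**3 - 2*θ) sin(7*pi*θ/4) dθ = (96*(-32 + 245*pi**2)/(343*pi**3)) - (0) = 96*(-32 + 245*pi**2)/(343*pi**3).
Hence b_7 = (1/2)·(96*(-32 + 245*pi**2)/(343*pi**3)) = 48*(-32 + 245*pi**2)/(343*pi**3).

48*(-32 + 245*pi**2)/(343*pi**3)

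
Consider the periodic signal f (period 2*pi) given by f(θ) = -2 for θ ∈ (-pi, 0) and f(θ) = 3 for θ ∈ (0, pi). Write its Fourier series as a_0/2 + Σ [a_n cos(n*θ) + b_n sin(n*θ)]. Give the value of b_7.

10/(7*pi)

b_7 = 1/pi ∫_{-pi}^{pi} f(θ) sin(7*θ) dθ.
Split the integral at the breakpoints.
Directly, an antiderivative of (-2) sin(7*θ) is 2*cos(7*θ)/7; evaluating from -pi to 0: ∫_{-pi}^{0} (-2) sin(7*θ) dθ = (2/7) - (-2/7) = 4/7.
Directly, an antiderivative of (3) sin(7*θ) is -3*cos(7*θ)/7; evaluating from 0 to pi: ∫_{0}^{pi} (3) sin(7*θ) dθ = (3/7) - (-3/7) = 6/7.
Summing the pieces and multiplying by (1/pi) gives b_7 = 10/(7*pi).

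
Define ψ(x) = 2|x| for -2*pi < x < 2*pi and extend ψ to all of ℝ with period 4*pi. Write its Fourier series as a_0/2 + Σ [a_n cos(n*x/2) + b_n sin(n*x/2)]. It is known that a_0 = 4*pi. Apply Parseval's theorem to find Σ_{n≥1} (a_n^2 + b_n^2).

Parseval: a_0^2/2 + Σ_{n≥1} (a_n^2+b_n^2) = (1/(2*pi)) ∫_{-2*pi}^{2*pi} ψ(x)^2 dx = 32*pi**2/3.
Subtract a_0^2/2 = 8*pi**2: Σ (a_n^2+b_n^2) = 8*pi**2/3.

8*pi**2/3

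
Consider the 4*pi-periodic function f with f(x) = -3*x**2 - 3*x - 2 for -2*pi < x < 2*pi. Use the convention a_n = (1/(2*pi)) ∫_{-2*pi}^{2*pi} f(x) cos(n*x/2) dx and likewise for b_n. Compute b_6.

2

b_6 = (1/(2*pi)) ∫_{-2*pi}^{2*pi} f(x) sin(3*x) dx.
Integrating by parts twice (tabular method), an antiderivative of (-3*x**2 - 3*x - 2) sin(3*x) is x**2*cos(3*x) - 2*x*sin(3*x)/3 + x*cos(3*x) - sin(3*x)/3 + 4*cos(3*x)/9; evaluating from -2*pi to 2*pi: ∫_{-2*pi}^{2*pi} (-3*x**2 - 3*x - 2) sin(3*x) dx = (4/9 + 2*pi + 4*pi**2) - (-2*pi + 4/9 + 4*pi**2) = 4*pi.
Hence b_6 = (1/(2*pi))·(4*pi) = 2.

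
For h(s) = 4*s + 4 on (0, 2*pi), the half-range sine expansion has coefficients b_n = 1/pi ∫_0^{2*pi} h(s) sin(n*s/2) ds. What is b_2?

-8

b_2 = 1/pi ∫_0^{2*pi} (4*s + 4) sin(s) ds.
Integrating by parts (boundary term plus one more integral), an antiderivative of (4*s + 4) sin(s) is -4*s*cos(s) + 4*sin(s) - 4*cos(s); evaluating from 0 to 2*pi: ∫_{0}^{2*pi} (4*s + 4) sin(s) ds = (-8*pi - 4) - (-4) = -8*pi.
Hence b_2 = (1/pi)·(-8*pi) = -8.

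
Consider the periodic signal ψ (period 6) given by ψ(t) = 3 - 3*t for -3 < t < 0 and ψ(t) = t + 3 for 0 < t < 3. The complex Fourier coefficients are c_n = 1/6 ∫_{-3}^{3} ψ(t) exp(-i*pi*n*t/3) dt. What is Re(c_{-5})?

Since ψ is real-valued, Re(c_{-5}) = 1/6 ∫_{-3}^{3} ψ(t) cos(-5*pi*t/3) dt = a_{5}/2.
Split the integral at the breakpoints.
Integrating by parts (boundary term plus one more integral), an antiderivative of (3 - 3*t) cos(-5*pi*t/3) is -9*t*sin(5*pi*t/3)/(5*pi) + 9*sin(5*pi*t/3)/(5*pi) - 27*cos(5*pi*t/3)/(25*pi**2); evaluating from -3 to 0: ∫_{-3}^{0} (3 - 3*t) cos(-5*pi*t/3) dt = (-27/(25*pi**2)) - (27/(25*pi**2)) = -54/(25*pi**2).
Integrating by parts (boundary term plus one more integral), an antiderivative of (t + 3) cos(-5*pi*t/3) is 3*t*sin(5*pi*t/3)/(5*pi) + 9*sin(5*pi*t/3)/(5*pi) + 9*cos(5*pi*t/3)/(25*pi**2); evaluating from 0 to 3: ∫_{0}^{3} (t + 3) cos(-5*pi*t/3) dt = (-9/(25*pi**2)) - (9/(25*pi**2)) = -18/(25*pi**2).
So ∫_{-3}^{3} ψ(t) cos(-5*pi*t/3) dt = -72/(25*pi**2).
Hence Re(c_{-5}) = (1/6)·(-72/(25*pi**2)) = -12/(25*pi**2).

-12/(25*pi**2)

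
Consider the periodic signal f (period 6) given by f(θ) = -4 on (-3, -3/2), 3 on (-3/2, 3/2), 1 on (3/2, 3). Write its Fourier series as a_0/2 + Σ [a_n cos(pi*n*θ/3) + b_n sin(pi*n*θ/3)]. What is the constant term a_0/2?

3/4

a_0 = 1/3 ∫_{-3}^{3} f(θ) dθ = 1/3 · (9/2) = 3/2.
So the constant term a_0/2 = 3/4.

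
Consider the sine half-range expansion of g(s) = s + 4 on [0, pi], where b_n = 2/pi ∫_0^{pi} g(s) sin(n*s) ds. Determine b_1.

b_1 = 2/pi ∫_0^{pi} (s + 4) sin(s) ds.
Integrating by parts (boundary term plus one more integral), an antiderivative of (s + 4) sin(s) is -s*cos(s) + sin(s) - 4*cos(s); evaluating from 0 to pi: ∫_{0}^{pi} (s + 4) sin(s) ds = (pi + 4) - (-4) = pi + 8.
Hence b_1 = (2/pi)·(pi + 8) = 2 + 16/pi.

2 + 16/pi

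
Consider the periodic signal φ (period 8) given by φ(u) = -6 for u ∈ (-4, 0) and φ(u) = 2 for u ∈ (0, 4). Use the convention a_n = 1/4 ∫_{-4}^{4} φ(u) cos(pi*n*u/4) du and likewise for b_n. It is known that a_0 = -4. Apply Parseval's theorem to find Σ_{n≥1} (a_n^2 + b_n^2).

Parseval: a_0^2/2 + Σ_{n≥1} (a_n^2+b_n^2) = 1/4 ∫_{-4}^{4} φ(u)^2 du = 40.
Subtract a_0^2/2 = 8: Σ (a_n^2+b_n^2) = 32.

32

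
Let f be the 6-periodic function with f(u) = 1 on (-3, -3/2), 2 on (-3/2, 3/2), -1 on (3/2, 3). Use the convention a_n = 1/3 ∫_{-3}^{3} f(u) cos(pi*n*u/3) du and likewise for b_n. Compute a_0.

2

a_0 = 1/3 ∫_{-3}^{3} f(u) du = 1/3 · (6) = 2.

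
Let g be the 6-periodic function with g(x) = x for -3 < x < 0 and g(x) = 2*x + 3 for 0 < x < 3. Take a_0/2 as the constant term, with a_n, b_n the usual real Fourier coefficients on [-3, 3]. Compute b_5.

3/pi

b_5 = 1/3 ∫_{-3}^{3} g(x) sin(5*pi*x/3) dx.
Split the integral at the breakpoints.
Integrating by parts (boundary term plus one more integral), an antiderivative of (x) sin(5*pi*x/3) is -3*x*cos(5*pi*x/3)/(5*pi) + 9*sin(5*pi*x/3)/(25*pi**2); evaluating from -3 to 0: ∫_{-3}^{0} (x) sin(5*pi*x/3) dx = (0) - (-9/(5*pi)) = 9/(5*pi).
Integrating by parts (boundary term plus one more integral), an antiderivative of (2*x + 3) sin(5*pi*x/3) is -6*x*cos(5*pi*x/3)/(5*pi) + 18*sin(5*pi*x/3)/(25*pi**2) - 9*cos(5*pi*x/3)/(5*pi); evaluating from 0 to 3: ∫_{0}^{3} (2*x + 3) sin(5*pi*x/3) dx = (27/(5*pi)) - (-9/(5*pi)) = 36/(5*pi).
Summing the pieces and multiplying by (1/3) gives b_5 = 3/pi.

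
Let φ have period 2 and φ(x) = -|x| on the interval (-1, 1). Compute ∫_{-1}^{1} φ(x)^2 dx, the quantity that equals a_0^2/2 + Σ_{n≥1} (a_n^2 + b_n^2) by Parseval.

∫_{-1}^{1} φ(x)^2 dx = 2/3.

2/3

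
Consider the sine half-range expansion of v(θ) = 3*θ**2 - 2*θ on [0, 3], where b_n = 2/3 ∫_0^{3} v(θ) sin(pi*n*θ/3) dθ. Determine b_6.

b_6 = 2/3 ∫_0^{3} (3*θ**2 - 2*θ) sin(2*pi*θ) dθ.
Integrating by parts twice (tabular method), an antiderivative of (3*θ**2 - 2*θ) sin(2*pi*θ) is -3*θ**2*cos(2*pi*θ)/(2*pi) + 3*θ*sin(2*pi*θ)/(2*pi**2) + θ*cos(2*pi*θ)/pi - sin(2*pi*θ)/(2*pi**2) + 3*cos(2*pi*θ)/(4*pi**3); evaluating from 0 to 3: ∫_{0}^{3} (3*θ**2 - 2*θ) sin(2*pi*θ) dθ = (3*(1 - 14*pi**2)/(4*pi**3)) - (3/(4*pi**3)) = -21/(2*pi).
Hence b_6 = (2/3)·(-21/(2*pi)) = -7/pi.

-7/pi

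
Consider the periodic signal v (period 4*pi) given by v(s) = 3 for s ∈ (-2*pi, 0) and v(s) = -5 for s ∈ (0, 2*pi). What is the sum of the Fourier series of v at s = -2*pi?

-1

s = -2*pi differs from s = 2*pi by -1 full period(s), and the series is 4*pi-periodic.
At s = 2*pi the one-sided limits are v(2*pi^-) = -5 and v(2*pi^+) = 3.
By Dirichlet's theorem the series converges to their average, [(-5) + (3)]/2 = -1.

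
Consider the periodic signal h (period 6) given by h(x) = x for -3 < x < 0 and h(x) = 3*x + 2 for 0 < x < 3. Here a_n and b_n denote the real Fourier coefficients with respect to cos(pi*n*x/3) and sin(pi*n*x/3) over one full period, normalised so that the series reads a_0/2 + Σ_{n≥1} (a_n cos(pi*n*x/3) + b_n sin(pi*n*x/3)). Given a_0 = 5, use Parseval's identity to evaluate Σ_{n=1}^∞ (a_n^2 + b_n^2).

Parseval: a_0^2/2 + Σ_{n≥1} (a_n^2+b_n^2) = 1/3 ∫_{-3}^{3} h(x)^2 dx = 52.
Subtract a_0^2/2 = 25/2: Σ (a_n^2+b_n^2) = 79/2.

79/2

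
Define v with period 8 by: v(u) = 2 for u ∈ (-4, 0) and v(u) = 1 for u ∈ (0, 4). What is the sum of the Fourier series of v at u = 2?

v is continuous at u = 2 with value 1, so the series converges to 1 there.

1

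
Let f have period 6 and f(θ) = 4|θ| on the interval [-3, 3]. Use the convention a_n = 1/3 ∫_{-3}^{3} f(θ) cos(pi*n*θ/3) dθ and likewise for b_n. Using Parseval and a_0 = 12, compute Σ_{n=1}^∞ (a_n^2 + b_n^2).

Parseval: a_0^2/2 + Σ_{n≥1} (a_n^2+b_n^2) = 1/3 ∫_{-3}^{3} f(θ)^2 dθ = 96.
Subtract a_0^2/2 = 72: Σ (a_n^2+b_n^2) = 24.

24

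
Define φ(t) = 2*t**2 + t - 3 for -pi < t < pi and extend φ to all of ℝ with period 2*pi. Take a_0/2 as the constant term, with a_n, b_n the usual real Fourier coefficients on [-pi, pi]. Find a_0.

a_0 = 1/pi ∫_{-pi}^{pi} φ(t) dt = 1/pi · (-6*pi + 4*pi**3/3) = -6 + 4*pi**2/3.

-6 + 4*pi**2/3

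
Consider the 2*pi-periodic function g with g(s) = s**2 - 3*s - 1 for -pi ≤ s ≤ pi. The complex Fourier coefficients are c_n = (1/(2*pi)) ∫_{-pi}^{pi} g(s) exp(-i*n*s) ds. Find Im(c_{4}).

-3/4

Since g is real-valued, Im(c_{4}) = -(1/(2*pi)) ∫_{-pi}^{pi} g(s) sin(4*s) ds = -b_{4}/2.
Integrating by parts twice (tabular method), an antiderivative of (s**2 - 3*s - 1) sin(4*s) is -s**2*cos(4*s)/4 + s*sin(4*s)/8 + 3*s*cos(4*s)/4 - 3*sin(4*s)/16 + 9*cos(4*s)/32; evaluating from -pi to pi: ∫_{-pi}^{pi} (s**2 - 3*s - 1) sin(4*s) ds = (-pi**2/4 + 9/32 + 3*pi/4) - (-pi**2/4 - 3*pi/4 + 9/32) = 3*pi/2.
Hence Im(c_{4}) = (-1/(2*pi))·(3*pi/2) = -3/4.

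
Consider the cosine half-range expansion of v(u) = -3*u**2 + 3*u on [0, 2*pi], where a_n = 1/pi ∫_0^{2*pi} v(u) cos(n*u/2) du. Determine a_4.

a_4 = 1/pi ∫_0^{2*pi} (-3*u**2 + 3*u) cos(2*u) du.
Integrating by parts twice (tabular method), an antiderivative of (-3*u**2 + 3*u) cos(2*u) is -3*u**2*sin(2*u)/2 + 3*u*sin(2*u)/2 - 3*u*cos(2*u)/2 + 3*sin(2*u)/4 + 3*cos(2*u)/4; evaluating from 0 to 2*pi: ∫_{0}^{2*pi} (-3*u**2 + 3*u) cos(2*u) du = (3/4 - 3*pi) - (3/4) = -3*pi.
Hence a_4 = (1/pi)·(-3*pi) = -3.

-3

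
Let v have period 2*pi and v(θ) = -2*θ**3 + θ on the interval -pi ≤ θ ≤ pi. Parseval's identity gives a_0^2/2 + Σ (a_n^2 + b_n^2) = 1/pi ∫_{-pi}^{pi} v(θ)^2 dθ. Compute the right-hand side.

2*pi**2*(-84*pi**2 + 35 + 60*pi**4)/105

1/pi ∫_{-pi}^{pi} v(θ)^2 dθ = 1/pi · (2*pi**3*(-84*pi**2 + 35 + 60*pi**4)/105) = 2*pi**2*(-84*pi**2 + 35 + 60*pi**4)/105.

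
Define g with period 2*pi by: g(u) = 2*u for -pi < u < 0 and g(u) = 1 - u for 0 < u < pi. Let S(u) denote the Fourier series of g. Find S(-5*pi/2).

-pi

u = -5*pi/2 differs from u = -pi/2 by -1 full period(s), and the series is 2*pi-periodic.
g is continuous at u = -pi/2 with value -pi, so the series converges to -pi there.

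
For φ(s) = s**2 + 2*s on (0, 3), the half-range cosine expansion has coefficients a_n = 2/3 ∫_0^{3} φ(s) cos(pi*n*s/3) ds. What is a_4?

9/(4*pi**2)

a_4 = 2/3 ∫_0^{3} (s**2 + 2*s) cos(4*pi*s/3) ds.
Integrating by parts twice (tabular method), an antiderivative of (s**2 + 2*s) cos(4*pi*s/3) is 3*s**2*sin(4*pi*s/3)/(4*pi) + 3*s*sin(4*pi*s/3)/(2*pi) + 9*s*cos(4*pi*s/3)/(8*pi**2) - 27*sin(4*pi*s/3)/(32*pi**3) + 9*cos(4*pi*s/3)/(8*pi**2); evaluating from 0 to 3: ∫_{0}^{3} (s**2 + 2*s) cos(4*pi*s/3) ds = (9/(2*pi**2)) - (9/(8*pi**2)) = 27/(8*pi**2).
Hence a_4 = (2/3)·(27/(8*pi**2)) = 9/(4*pi**2).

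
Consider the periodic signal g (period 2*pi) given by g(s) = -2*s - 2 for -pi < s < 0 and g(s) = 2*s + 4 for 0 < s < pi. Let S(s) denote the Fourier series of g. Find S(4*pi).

s = 4*pi differs from s = 0 by 2 full period(s), and the series is 2*pi-periodic.
At s = 0 the one-sided limits are g(0^-) = -2 and g(0^+) = 4.
By Dirichlet's theorem the series converges to their average, [(-2) + (4)]/2 = 1.

1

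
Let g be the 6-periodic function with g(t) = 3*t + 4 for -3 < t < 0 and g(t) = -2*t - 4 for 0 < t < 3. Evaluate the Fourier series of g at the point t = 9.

-15/2

t = 9 differs from t = -3 by 2 full period(s), and the series is 6-periodic.
At t = -3 the one-sided limits are g(-3^-) = -10 and g(-3^+) = -5.
By Dirichlet's theorem the series converges to their average, [(-10) + (-5)]/2 = -15/2.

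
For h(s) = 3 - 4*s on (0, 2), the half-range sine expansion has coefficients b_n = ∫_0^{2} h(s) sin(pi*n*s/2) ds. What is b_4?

4/pi

b_4 = ∫_0^{2} (3 - 4*s) sin(2*pi*s) ds.
Integrating by parts (boundary term plus one more integral), an antiderivative of (3 - 4*s) sin(2*pi*s) is 2*s*cos(2*pi*s)/pi - sin(2*pi*s)/pi**2 - 3*cos(2*pi*s)/(2*pi); evaluating from 0 to 2: ∫_{0}^{2} (3 - 4*s) sin(2*pi*s) ds = (5/(2*pi)) - (-3/(2*pi)) = 4/pi.
Hence b_4 = 4/pi.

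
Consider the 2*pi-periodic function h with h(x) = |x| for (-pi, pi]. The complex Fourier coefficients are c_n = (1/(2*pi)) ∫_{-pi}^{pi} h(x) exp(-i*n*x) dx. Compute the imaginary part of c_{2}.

0

Since h is real-valued, Im(c_{2}) = -(1/(2*pi)) ∫_{-pi}^{pi} h(x) sin(2*x) dx = -b_{2}/2.
(h is even, so the integrand is odd over a symmetric interval and the integral vanishes.)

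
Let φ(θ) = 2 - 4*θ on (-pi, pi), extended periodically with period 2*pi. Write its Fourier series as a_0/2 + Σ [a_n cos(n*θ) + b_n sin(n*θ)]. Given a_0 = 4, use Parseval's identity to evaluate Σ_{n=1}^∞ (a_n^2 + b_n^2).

Parseval: a_0^2/2 + Σ_{n≥1} (a_n^2+b_n^2) = 1/pi ∫_{-pi}^{pi} φ(θ)^2 dθ = 8 + 32*pi**2/3.
Subtract a_0^2/2 = 8: Σ (a_n^2+b_n^2) = 32*pi**2/3.

32*pi**2/3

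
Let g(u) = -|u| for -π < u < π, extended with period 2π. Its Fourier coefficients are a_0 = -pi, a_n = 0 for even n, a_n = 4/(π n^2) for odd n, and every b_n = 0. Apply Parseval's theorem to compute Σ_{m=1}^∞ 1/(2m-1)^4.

Parseval: a_0^2/2 + Σ a_n^2 = (1/π) ∫_{-π}^{π} g(u)^2 du = 2*pi**2/3.
Subtract a_0^2/2 = pi**2/2: Σ a_n^2 = pi**2/6.
Only odd n contribute, with a_n^2 = 16/(π^2 n^4), so Σ_{m≥1} 1/(2m-1)^4 = π^2·(pi**2/6)/16 = pi**4/96.

pi**4/96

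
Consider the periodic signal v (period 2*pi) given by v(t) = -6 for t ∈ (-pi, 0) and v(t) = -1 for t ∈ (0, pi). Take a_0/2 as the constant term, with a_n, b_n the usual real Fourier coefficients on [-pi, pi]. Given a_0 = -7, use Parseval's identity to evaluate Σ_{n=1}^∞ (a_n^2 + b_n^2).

Parseval: a_0^2/2 + Σ_{n≥1} (a_n^2+b_n^2) = 1/pi ∫_{-pi}^{pi} v(t)^2 dt = 37.
Subtract a_0^2/2 = 49/2: Σ (a_n^2+b_n^2) = 25/2.

25/2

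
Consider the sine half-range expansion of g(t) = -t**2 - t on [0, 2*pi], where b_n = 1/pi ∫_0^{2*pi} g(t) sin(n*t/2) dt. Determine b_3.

b_3 = 1/pi ∫_0^{2*pi} (-t**2 - t) sin(3*t/2) dt.
Integrating by parts twice (tabular method), an antiderivative of (-t**2 - t) sin(3*t/2) is 2*t**2*cos(3*t/2)/3 - 8*t*sin(3*t/2)/9 + 2*t*cos(3*t/2)/3 - 4*sin(3*t/2)/9 - 16*cos(3*t/2)/27; evaluating from 0 to 2*pi: ∫_{0}^{2*pi} (-t**2 - t) sin(3*t/2) dt = (-8*pi**2/3 - 4*pi/3 + 16/27) - (-16/27) = -8*pi**2/3 - 4*pi/3 + 32/27.
Hence b_3 = (1/pi)·(-8*pi**2/3 - 4*pi/3 + 32/27) = 4*(-18*pi**2 - 9*pi + 8)/(27*pi).

4*(-18*pi**2 - 9*pi + 8)/(27*pi)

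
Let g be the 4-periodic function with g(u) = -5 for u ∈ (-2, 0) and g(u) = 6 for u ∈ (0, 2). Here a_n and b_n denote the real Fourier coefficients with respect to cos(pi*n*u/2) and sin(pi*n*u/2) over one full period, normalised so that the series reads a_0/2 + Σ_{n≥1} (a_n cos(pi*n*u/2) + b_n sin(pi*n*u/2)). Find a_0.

a_0 = 1/2 ∫_{-2}^{2} g(u) du = 1/2 · (2) = 1.

1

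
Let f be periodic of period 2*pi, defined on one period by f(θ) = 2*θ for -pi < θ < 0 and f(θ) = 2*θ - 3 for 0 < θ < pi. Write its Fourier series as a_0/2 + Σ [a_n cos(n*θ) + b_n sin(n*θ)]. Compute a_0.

a_0 = 1/pi ∫_{-pi}^{pi} f(θ) dθ = 1/pi · (-3*pi) = -3.

-3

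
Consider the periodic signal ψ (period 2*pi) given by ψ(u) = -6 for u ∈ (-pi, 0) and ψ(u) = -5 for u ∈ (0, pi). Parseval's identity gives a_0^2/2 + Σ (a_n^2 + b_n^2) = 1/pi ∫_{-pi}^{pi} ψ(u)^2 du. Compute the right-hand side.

1/pi ∫_{-pi}^{pi} ψ(u)^2 du = 1/pi · (61*pi) = 61.

61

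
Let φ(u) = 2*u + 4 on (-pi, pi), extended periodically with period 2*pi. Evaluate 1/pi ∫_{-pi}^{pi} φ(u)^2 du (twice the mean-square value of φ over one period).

8*pi**2/3 + 32

1/pi ∫_{-pi}^{pi} φ(u)^2 du = 1/pi · (8*pi*(pi**2 + 12)/3) = 8*pi**2/3 + 32.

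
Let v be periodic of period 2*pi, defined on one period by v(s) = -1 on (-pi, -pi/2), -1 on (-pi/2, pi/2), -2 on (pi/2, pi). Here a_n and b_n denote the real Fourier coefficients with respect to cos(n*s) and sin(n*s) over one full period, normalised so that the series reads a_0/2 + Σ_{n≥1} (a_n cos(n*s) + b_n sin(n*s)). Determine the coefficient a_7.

a_7 = 1/pi ∫_{-pi}^{pi} v(s) cos(7*s) ds.
Split the integral at the breakpoints.
Directly, an antiderivative of (-1) cos(7*s) is -sin(7*s)/7; evaluating from -pi to -pi/2: ∫_{-pi}^{-pi/2} (-1) cos(7*s) ds = (-1/7) - (0) = -1/7.
Directly, an antiderivative of (-1) cos(7*s) is -sin(7*s)/7; evaluating from -pi/2 to pi/2: ∫_{-pi/2}^{pi/2} (-1) cos(7*s) ds = (1/7) - (-1/7) = 2/7.
Directly, an antiderivative of (-2) cos(7*s) is -2*sin(7*s)/7; evaluating from pi/2 to pi: ∫_{pi/2}^{pi} (-2) cos(7*s) ds = (0) - (2/7) = -2/7.
Summing the pieces and multiplying by (1/pi) gives a_7 = -1/(7*pi).

-1/(7*pi)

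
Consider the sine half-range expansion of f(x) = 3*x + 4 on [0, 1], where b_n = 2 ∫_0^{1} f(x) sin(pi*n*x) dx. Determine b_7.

b_7 = 2 ∫_0^{1} (3*x + 4) sin(7*pi*x) dx.
Integrating by parts (boundary term plus one more integral), an antiderivative of (3*x + 4) sin(7*pi*x) is -3*x*cos(7*pi*x)/(7*pi) + 3*sin(7*pi*x)/(49*pi**2) - 4*cos(7*pi*x)/(7*pi); evaluating from 0 to 1: ∫_{0}^{1} (3*x + 4) sin(7*pi*x) dx = (1/pi) - (-4/(7*pi)) = 11/(7*pi).
Hence b_7 = 2·(11/(7*pi)) = 22/(7*pi).

22/(7*pi)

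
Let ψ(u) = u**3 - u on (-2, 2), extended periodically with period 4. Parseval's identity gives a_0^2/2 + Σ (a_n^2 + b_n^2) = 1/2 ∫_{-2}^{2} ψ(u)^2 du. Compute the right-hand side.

856/105

1/2 ∫_{-2}^{2} ψ(u)^2 du = 1/2 · (1712/105) = 856/105.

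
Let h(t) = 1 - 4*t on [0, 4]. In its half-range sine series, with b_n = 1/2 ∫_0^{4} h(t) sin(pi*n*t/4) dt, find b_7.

b_7 = 1/2 ∫_0^{4} (1 - 4*t) sin(7*pi*t/4) dt.
Integrating by parts (boundary term plus one more integral), an antiderivative of (1 - 4*t) sin(7*pi*t/4) is 16*t*cos(7*pi*t/4)/(7*pi) - 64*sin(7*pi*t/4)/(49*pi**2) - 4*cos(7*pi*t/4)/(7*pi); evaluating from 0 to 4: ∫_{0}^{4} (1 - 4*t) sin(7*pi*t/4) dt = (-60/(7*pi)) - (-4/(7*pi)) = -8/pi.
Hence b_7 = (1/2)·(-8/pi) = -4/pi.

-4/pi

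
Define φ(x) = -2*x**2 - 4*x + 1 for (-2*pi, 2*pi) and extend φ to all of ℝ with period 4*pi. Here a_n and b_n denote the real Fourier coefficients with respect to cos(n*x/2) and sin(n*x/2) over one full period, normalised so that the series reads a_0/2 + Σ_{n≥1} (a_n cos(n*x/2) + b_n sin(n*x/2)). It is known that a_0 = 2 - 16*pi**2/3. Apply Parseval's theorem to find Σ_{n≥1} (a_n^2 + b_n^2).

128*pi**2*(15 + 4*pi**2)/45

Parseval: a_0^2/2 + Σ_{n≥1} (a_n^2+b_n^2) = (1/(2*pi)) ∫_{-2*pi}^{2*pi} φ(x)^2 dx = 2 + 32*pi**2 + 128*pi**4/5.
Subtract a_0^2/2 = 2*(3 - 8*pi**2)**2/9: Σ (a_n^2+b_n^2) = 128*pi**2*(15 + 4*pi**2)/45.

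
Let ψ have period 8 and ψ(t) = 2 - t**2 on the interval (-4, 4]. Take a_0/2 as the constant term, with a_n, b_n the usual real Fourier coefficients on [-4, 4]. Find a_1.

a_1 = 1/4 ∫_{-4}^{4} ψ(t) cos(pi*t/4) dt.
ψ is even and cos(pi*t/4) is even, so the integrand is even and a_1 = 1/2 ∫_0^{4} ψ(t) cos(pi*t/4) dt.
Integrating by parts twice (tabular method), an antiderivative of (2 - t**2) cos(pi*t/4) is -4*t**2*sin(pi*t/4)/pi - 32*t*cos(pi*t/4)/pi**2 + 8*sin(pi*t/4)/pi + 128*sin(pi*t/4)/pi**3; evaluating from 0 to 4: ∫_{0}^{4} (2 - t**2) cos(pi*t/4) dt = (128/pi**2) - (0) = 128/pi**2.
Hence a_1 = (1/2)·(128/pi**2) = 64/pi**2.

64/pi**2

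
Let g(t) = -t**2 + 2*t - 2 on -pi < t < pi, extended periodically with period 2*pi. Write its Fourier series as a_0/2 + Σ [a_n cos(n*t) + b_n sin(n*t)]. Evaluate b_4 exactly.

-1

b_4 = 1/pi ∫_{-pi}^{pi} g(t) sin(4*t) dt.
Integrating by parts twice (tabular method), an antiderivative of (-t**2 + 2*t - 2) sin(4*t) is t**2*cos(4*t)/4 - t*sin(4*t)/8 - t*cos(4*t)/2 + sin(4*t)/8 + 15*cos(4*t)/32; evaluating from -pi to pi: ∫_{-pi}^{pi} (-t**2 + 2*t - 2) sin(4*t) dt = (-pi/2 + 15/32 + pi**2/4) - (15/32 + pi/2 + pi**2/4) = -pi.
Hence b_4 = (1/pi)·(-pi) = -1.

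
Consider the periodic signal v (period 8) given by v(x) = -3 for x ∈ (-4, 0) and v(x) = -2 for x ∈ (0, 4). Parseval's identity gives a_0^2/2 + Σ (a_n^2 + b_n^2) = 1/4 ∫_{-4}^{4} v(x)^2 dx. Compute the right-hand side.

13

1/4 ∫_{-4}^{4} v(x)^2 dx = 1/4 · (52) = 13.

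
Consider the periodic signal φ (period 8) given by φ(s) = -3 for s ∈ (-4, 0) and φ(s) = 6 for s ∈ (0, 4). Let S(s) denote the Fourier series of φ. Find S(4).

s = 4 differs from s = -4 by 1 full period(s), and the series is 8-periodic.
At s = -4 the one-sided limits are φ(-4^-) = 6 and φ(-4^+) = -3.
By Dirichlet's theorem the series converges to their average, [(6) + (-3)]/2 = 3/2.

3/2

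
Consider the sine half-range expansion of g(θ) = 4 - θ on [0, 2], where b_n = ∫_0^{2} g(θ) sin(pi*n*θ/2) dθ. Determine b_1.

b_1 = ∫_0^{2} (4 - θ) sin(pi*θ/2) dθ.
Integrating by parts (boundary term plus one more integral), an antiderivative of (4 - θ) sin(pi*θ/2) is 2*θ*cos(pi*θ/2)/pi - 4*sin(pi*θ/2)/pi**2 - 8*cos(pi*θ/2)/pi; evaluating from 0 to 2: ∫_{0}^{2} (4 - θ) sin(pi*θ/2) dθ = (4/pi) - (-8/pi) = 12/pi.
Hence b_1 = 12/pi.

12/pi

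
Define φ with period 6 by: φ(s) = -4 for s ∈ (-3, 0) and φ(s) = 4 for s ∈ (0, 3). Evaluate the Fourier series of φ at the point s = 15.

0

s = 15 differs from s = 3 by 2 full period(s), and the series is 6-periodic.
At s = 3 the one-sided limits are φ(3^-) = 4 and φ(3^+) = -4.
By Dirichlet's theorem the series converges to their average, [(4) + (-4)]/2 = 0.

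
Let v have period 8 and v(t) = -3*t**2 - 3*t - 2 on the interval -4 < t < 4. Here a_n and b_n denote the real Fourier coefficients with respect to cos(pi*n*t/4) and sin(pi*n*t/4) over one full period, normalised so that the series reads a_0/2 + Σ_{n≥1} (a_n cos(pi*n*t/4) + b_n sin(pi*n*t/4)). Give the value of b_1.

-24/pi

b_1 = 1/4 ∫_{-4}^{4} v(t) sin(pi*t/4) dt.
Integrating by parts twice (tabular method), an antiderivative of (-3*t**2 - 3*t - 2) sin(pi*t/4) is 12*t**2*cos(pi*t/4)/pi - 96*t*sin(pi*t/4)/pi**2 + 12*t*cos(pi*t/4)/pi - 48*sin(pi*t/4)/pi**2 - 384*cos(pi*t/4)/pi**3 + 8*cos(pi*t/4)/pi; evaluating from -4 to 4: ∫_{-4}^{4} (-3*t**2 - 3*t - 2) sin(pi*t/4) dt = (-248/pi + 384/pi**3) - (-152/pi + 384/pi**3) = -96/pi.
Hence b_1 = (1/4)·(-96/pi) = -24/pi.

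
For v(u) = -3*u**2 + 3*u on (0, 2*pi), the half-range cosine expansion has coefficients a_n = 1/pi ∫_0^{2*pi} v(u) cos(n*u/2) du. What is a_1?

48 - 24/pi

a_1 = 1/pi ∫_0^{2*pi} (-3*u**2 + 3*u) cos(u/2) du.
Integrating by parts twice (tabular method), an antiderivative of (-3*u**2 + 3*u) cos(u/2) is -6*u**2*sin(u/2) + 6*u*sin(u/2) - 24*u*cos(u/2) + 48*sin(u/2) + 12*cos(u/2); evaluating from 0 to 2*pi: ∫_{0}^{2*pi} (-3*u**2 + 3*u) cos(u/2) du = (-12 + 48*pi) - (12) = -24 + 48*pi.
Hence a_1 = (1/pi)·(-24 + 48*pi) = 48 - 24/pi.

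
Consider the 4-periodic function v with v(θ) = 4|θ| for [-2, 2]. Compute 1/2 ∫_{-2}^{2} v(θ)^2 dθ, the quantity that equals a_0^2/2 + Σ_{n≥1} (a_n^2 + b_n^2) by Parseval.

128/3

1/2 ∫_{-2}^{2} v(θ)^2 dθ = 1/2 · (256/3) = 128/3.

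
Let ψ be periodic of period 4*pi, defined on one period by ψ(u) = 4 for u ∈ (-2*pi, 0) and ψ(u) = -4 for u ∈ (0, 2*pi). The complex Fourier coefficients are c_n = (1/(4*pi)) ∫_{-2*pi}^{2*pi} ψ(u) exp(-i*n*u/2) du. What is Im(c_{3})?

Since ψ is real-valued, Im(c_{3}) = -(1/(4*pi)) ∫_{-2*pi}^{2*pi} ψ(u) sin(3*u/2) du = -b_{3}/2.
ψ is odd and sin(3*u/2) is odd, so the integrand is even: ∫_{-2*pi}^{2*pi} ψ(u) sin(3*u/2) du = 2∫_0^{2*pi} ψ(u) sin(3*u/2) du.
Directly, an antiderivative of (-4) sin(3*u/2) is 8*cos(3*u/2)/3; evaluating from 0 to 2*pi: ∫_{0}^{2*pi} (-4) sin(3*u/2) du = (-8/3) - (8/3) = -16/3.
So ∫_{-2*pi}^{2*pi} ψ(u) sin(3*u/2) du = -32/3.
Hence Im(c_{3}) = (-1/(4*pi))·(-32/3) = 8/(3*pi).

8/(3*pi)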